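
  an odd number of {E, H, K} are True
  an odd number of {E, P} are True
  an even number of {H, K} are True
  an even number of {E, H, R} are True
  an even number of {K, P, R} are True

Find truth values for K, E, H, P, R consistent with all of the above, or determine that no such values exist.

Unsatisfiable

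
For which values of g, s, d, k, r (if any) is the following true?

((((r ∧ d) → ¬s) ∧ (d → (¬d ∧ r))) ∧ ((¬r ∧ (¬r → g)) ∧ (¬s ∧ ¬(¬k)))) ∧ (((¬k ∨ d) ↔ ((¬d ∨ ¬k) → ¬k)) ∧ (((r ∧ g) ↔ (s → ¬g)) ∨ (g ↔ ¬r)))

g = True, s = False, d = False, k = True, r = False

  (((r ∧ d) → ¬s) ∧ (d → (¬d ∧ r))) ∧ ((¬r ∧ (¬r → g)) ∧ (¬s ∧ ¬(¬k))) = True
    ((r ∧ d) → ¬s) ∧ (d → (¬d ∧ r)) = True
      (r ∧ d) → ¬s = True
        r ∧ d = False
        ¬s = True
      d → (¬d ∧ r) = True
        ¬d ∧ r = False
          ¬d = True
    (¬r ∧ (¬r → g)) ∧ (¬s ∧ ¬(¬k)) = True
      ¬r ∧ (¬r → g) = True
        ¬r = True
        ¬r → g = True
          ¬r = True
      ¬s ∧ ¬(¬k) = True
        ¬s = True
        ¬(¬k) = True
          ¬k = False
  ((¬k ∨ d) ↔ ((¬d ∨ ¬k) → ¬k)) ∧ (((r ∧ g) ↔ (s → ¬g)) ∨ (g ↔ ¬r)) = True
    (¬k ∨ d) ↔ ((¬d ∨ ¬k) → ¬k) = True
      ¬k ∨ d = False
        ¬k = False
      (¬d ∨ ¬k) → ¬k = False
        ¬d ∨ ¬k = True
          ¬d = True
          ¬k = False
        ¬k = False
    ((r ∧ g) ↔ (s → ¬g)) ∨ (g ↔ ¬r) = True
      (r ∧ g) ↔ (s → ¬g) = False
        r ∧ g = False
        s → ¬g = True
          ¬g = False
      g ↔ ¬r = True
        ¬r = True
Both conjuncts True, so the formula holds.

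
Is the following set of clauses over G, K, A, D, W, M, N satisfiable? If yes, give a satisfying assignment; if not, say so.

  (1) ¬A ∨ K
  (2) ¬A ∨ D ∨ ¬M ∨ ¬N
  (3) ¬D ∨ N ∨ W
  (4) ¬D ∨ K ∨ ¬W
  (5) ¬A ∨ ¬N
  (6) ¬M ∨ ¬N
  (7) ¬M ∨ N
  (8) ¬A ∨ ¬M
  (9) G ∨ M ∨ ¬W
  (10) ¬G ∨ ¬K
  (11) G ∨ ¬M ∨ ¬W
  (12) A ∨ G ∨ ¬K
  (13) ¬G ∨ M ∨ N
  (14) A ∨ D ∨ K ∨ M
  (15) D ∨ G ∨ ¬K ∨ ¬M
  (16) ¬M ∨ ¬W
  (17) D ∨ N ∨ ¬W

G=F; K=T; A=T; D=F; W=F; M=F; N=F

Set G = False.
Set K = True.
  then (A ∨ G ∨ ¬K) forces A = True.
  then (¬A ∨ ¬N) forces N = False.
  then (¬M ∨ N) forces M = False.
  then (G ∨ M ∨ ¬W) forces W = False.
  then (¬D ∨ N ∨ W) forces D = False.
All clauses satisfied.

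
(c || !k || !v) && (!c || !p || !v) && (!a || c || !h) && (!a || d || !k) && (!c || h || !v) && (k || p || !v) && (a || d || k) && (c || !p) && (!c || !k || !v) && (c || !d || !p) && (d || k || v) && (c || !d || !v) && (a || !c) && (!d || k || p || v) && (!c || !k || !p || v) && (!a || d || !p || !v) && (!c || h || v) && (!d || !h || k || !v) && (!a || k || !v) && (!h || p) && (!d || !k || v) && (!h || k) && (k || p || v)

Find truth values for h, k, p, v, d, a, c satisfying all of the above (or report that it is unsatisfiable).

h=F, k=T, p=F, v=F, d=F, a=F, c=F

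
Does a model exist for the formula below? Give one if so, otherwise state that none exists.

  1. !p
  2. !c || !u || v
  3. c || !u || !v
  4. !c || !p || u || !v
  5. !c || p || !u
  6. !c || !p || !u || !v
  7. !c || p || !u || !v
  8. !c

Unit clause (!p) forces p = False.
Unit clause (!c) forces c = False.
Set v = True.
  then (c || !u || !v) forces u = False.
Check each clause:
  (!p): !p holds.
  (!c || !u || v): !c holds.
  (c || !u || !v): !u holds.
  (!c || !p || u || !v): !c holds.
  (!c || p || !u): !c holds.
  (!c || !p || !u || !v): !c holds.
  (!c || p || !u || !v): !c holds.
  (!c): !c holds.
All clauses satisfied.

c: False; v: True; p: False; u: False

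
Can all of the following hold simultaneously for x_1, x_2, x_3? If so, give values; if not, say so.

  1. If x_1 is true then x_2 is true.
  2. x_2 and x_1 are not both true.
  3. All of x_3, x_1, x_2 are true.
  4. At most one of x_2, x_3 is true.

UNSATISFIABLE

Case x_1 = True:
  (1) with x_1=T forces x_2 = True.
  Constraint (2) is violated (x_2=T, x_1=T) — contradiction.
Case x_1 = False:
  Constraint (3) is violated (x_1=F) — contradiction.
Both cases fail — unsatisfiable.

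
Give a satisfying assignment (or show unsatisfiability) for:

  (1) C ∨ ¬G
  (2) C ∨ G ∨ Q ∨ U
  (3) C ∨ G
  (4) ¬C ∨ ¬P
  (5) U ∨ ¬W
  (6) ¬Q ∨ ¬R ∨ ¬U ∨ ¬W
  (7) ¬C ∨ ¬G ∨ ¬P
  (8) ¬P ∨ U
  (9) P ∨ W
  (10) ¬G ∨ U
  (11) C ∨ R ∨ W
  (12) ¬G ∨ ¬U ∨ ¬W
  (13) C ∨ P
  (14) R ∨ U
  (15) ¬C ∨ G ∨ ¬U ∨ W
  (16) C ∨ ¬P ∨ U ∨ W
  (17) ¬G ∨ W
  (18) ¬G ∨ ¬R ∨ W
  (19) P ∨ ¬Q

G=F; Q=F; R=T; C=T; U=T; W=T; P=F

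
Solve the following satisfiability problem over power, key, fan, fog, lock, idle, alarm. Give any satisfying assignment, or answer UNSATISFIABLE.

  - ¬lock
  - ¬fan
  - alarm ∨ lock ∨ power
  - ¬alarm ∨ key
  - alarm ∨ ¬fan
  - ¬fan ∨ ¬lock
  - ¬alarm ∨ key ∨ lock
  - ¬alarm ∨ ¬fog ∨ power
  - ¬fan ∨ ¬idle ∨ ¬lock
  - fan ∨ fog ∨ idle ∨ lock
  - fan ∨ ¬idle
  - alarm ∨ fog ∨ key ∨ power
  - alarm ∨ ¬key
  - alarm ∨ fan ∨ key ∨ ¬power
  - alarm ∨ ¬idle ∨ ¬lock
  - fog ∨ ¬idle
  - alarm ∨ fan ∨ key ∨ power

power=T, key=T, fan=F, fog=T, lock=F, idle=F, alarm=T

Unit clause (¬lock) forces lock = False.
Unit clause (¬fan) forces fan = False.
In (fan ∨ ¬idle) only ¬idle is left, so idle = False.
In (fan ∨ fog ∨ idle ∨ lock) only fog is left, so fog = True.
Try power = False:
  (alarm ∨ lock ∨ power) forces alarm = True.
  clause (¬alarm ∨ ¬fog ∨ power) is falsified — backtrack.
So power = True.
Try key = False:
  (¬alarm ∨ key) forces alarm = False.
  clause (alarm ∨ fan ∨ key ∨ ¬power) is falsified — backtrack.
So key = True.
  then (alarm ∨ ¬key) forces alarm = True.
All clauses satisfied.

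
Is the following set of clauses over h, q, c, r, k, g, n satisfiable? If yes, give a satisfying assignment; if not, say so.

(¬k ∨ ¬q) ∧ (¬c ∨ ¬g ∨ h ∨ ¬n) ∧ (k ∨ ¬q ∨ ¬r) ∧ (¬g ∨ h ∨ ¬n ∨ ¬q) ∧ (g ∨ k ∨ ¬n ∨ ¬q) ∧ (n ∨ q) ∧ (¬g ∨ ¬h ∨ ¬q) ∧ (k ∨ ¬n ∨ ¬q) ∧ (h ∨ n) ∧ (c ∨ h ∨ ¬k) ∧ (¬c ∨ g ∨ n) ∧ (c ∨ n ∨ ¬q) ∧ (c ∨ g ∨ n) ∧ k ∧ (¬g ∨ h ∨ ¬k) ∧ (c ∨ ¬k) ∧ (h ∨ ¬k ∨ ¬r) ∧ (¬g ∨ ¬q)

h = True, q = False, c = True, r = True, k = True, g = False, n = True

Unit clause (k) forces k = True.
In (c ∨ ¬k) only c is left, so c = True.
In (¬k ∨ ¬q) only ¬q is left, so q = False.
In (n ∨ q) only n is left, so n = True.
Set h = True.
Set r = True.
Set g = False.
All clauses satisfied.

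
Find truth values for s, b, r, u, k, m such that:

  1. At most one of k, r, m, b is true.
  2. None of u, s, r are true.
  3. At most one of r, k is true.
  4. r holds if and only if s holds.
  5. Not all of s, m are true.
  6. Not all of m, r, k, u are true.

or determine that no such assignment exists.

s: False, b: False, r: False, u: False, k: False, m: True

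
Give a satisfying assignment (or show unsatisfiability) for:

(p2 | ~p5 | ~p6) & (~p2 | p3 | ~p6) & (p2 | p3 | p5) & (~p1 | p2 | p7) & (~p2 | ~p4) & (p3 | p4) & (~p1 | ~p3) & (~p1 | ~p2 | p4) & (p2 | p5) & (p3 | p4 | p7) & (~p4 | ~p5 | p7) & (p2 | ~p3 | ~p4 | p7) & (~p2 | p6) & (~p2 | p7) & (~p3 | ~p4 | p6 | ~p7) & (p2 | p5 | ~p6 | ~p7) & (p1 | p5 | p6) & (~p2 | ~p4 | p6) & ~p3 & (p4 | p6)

Unit clause (~p3) forces p3 = False.
In (p3 | p4) only p4 is left, so p4 = True.
In (~p2 | ~p4) only ~p2 is left, so p2 = False.
In (p2 | p5) only p5 is left, so p5 = True.
In (~p4 | ~p5 | p7) only p7 is left, so p7 = True.
In (p2 | ~p5 | ~p6) only ~p6 is left, so p6 = False.
Set p1 = True.
All clauses satisfied.

p1 = True, p2 = False, p3 = False, p4 = True, p5 = True, p6 = False, p7 = True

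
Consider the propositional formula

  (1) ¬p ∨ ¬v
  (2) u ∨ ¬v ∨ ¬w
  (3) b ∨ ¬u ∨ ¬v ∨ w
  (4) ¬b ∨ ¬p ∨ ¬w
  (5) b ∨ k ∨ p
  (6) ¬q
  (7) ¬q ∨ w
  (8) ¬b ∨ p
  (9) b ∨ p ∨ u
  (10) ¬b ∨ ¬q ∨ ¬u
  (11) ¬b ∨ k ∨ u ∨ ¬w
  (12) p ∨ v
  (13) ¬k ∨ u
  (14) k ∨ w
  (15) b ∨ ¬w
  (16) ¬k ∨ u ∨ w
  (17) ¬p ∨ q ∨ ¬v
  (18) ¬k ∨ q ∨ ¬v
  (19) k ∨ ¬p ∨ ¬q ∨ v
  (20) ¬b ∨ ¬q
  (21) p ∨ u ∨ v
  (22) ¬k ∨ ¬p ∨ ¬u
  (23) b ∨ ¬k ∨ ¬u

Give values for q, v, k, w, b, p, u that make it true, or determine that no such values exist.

The formula is unsatisfiable.

Case k = True:
  (¬q) forces q = False.
  (¬k ∨ u) forces u = True.
  (¬k ∨ q ∨ ¬v) forces v = False.
  (p ∨ v) forces p = True.
  Clause (¬k ∨ ¬p ∨ ¬u) is falsified — contradiction.
Case k = False:
  (¬q) forces q = False.
  (k ∨ w) forces w = True.
  (b ∨ ¬w) forces b = True.
  (¬b ∨ ¬p ∨ ¬w) forces p = False.
  Clause (¬b ∨ p) is falsified — contradiction.
Both cases fail, so the formula is unsatisfiable.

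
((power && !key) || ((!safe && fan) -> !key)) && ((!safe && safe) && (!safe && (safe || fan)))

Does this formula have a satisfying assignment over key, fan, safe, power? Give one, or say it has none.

Unsatisfiable

Case safe = True: the conjunct !safe is False.
Case safe = False: the conjunct safe is False.
Both cases fail — unsatisfiable.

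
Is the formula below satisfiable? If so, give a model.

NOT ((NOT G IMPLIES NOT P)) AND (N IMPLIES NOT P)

P: True, N: False, G: False

  NOT ((NOT G IMPLIES NOT P)) = True
    NOT G IMPLIES NOT P = False
      NOT G = True
      NOT P = False
  N IMPLIES NOT P = True
    NOT P = False
Both conjuncts True, so the formula holds.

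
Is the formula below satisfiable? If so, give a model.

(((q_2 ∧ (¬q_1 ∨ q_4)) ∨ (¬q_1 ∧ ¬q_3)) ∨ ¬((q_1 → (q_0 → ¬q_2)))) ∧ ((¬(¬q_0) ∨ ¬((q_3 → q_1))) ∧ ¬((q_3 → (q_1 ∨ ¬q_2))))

q_0 = True, q_1 = False, q_2 = True, q_3 = True, q_4 = False

  ((q_2 ∧ (¬q_1 ∨ q_4)) ∨ (¬q_1 ∧ ¬q_3)) ∨ ¬((q_1 → (q_0 → ¬q_2))) = True
    (q_2 ∧ (¬q_1 ∨ q_4)) ∨ (¬q_1 ∧ ¬q_3) = True
      q_2 ∧ (¬q_1 ∨ q_4) = True
        ¬q_1 ∨ q_4 = True
          ¬q_1 = True
      ¬q_1 ∧ ¬q_3 = False
        ¬q_1 = True
        ¬q_3 = False
    ¬((q_1 → (q_0 → ¬q_2))) = False
      q_1 → (q_0 → ¬q_2) = True
        q_0 → ¬q_2 = False
          ¬q_2 = False
  (¬(¬q_0) ∨ ¬((q_3 → q_1))) ∧ ¬((q_3 → (q_1 ∨ ¬q_2))) = True
    ¬(¬q_0) ∨ ¬((q_3 → q_1)) = True
      ¬(¬q_0) = True
        ¬q_0 = False
      ¬((q_3 → q_1)) = True
        q_3 → q_1 = False
    ¬((q_3 → (q_1 ∨ ¬q_2))) = True
      q_3 → (q_1 ∨ ¬q_2) = False
        q_1 ∨ ¬q_2 = False
          ¬q_2 = False
Both conjuncts True, so the formula holds.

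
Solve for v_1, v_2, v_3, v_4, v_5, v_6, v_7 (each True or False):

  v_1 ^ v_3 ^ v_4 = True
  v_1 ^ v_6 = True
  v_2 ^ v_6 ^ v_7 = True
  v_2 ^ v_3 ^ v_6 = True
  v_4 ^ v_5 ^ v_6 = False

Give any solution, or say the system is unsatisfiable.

v_1 = False, v_2 = False, v_3 = False, v_4 = True, v_5 = False, v_6 = True, v_7 = False

v_1 ^ v_3 ^ v_4 = F ^ F ^ T = True ✓
v_1 ^ v_6 = F ^ T = True ✓
v_2 ^ v_6 ^ v_7 = F ^ T ^ F = True ✓
v_2 ^ v_3 ^ v_6 = F ^ F ^ T = True ✓
v_4 ^ v_5 ^ v_6 = T ^ F ^ T = False ✓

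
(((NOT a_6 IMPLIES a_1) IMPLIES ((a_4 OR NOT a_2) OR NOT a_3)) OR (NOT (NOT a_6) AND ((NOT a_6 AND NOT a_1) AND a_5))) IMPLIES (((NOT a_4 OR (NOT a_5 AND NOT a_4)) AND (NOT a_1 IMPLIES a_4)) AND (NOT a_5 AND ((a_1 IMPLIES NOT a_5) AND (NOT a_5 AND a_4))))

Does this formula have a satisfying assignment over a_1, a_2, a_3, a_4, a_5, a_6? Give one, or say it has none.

a_1=T; a_2=T; a_3=T; a_4=F; a_5=F; a_6=F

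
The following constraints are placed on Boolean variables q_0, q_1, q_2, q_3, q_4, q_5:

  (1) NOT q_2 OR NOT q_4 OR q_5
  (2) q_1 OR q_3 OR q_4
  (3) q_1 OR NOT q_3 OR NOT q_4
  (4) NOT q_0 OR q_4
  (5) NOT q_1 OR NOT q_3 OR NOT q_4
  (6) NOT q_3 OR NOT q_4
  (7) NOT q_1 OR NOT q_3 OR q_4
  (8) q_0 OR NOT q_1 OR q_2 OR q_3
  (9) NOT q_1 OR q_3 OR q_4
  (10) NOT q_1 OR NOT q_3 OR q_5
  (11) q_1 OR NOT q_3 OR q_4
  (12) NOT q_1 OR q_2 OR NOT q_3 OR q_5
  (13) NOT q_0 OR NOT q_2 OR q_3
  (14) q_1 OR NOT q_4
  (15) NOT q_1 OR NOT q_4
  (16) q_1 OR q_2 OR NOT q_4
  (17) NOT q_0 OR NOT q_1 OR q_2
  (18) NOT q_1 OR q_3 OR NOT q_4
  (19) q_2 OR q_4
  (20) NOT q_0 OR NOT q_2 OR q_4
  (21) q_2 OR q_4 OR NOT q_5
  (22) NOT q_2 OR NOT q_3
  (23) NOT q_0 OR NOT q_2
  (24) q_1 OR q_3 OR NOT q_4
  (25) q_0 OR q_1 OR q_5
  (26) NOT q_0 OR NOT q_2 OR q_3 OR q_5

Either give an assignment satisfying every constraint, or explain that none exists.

Case q_1 = True:
  (NOT q_1 OR NOT q_4) forces q_4 = False.
  (NOT q_0 OR q_4) forces q_0 = False.
  (NOT q_1 OR NOT q_3 OR q_4) forces q_3 = False.
  Clause (NOT q_1 OR q_3 OR q_4) is falsified — contradiction.
Case q_1 = False:
  (q_1 OR NOT q_4) forces q_4 = False.
  (q_1 OR q_3 OR q_4) forces q_3 = True.
  Clause (q_1 OR NOT q_3 OR q_4) is falsified — contradiction.
Both cases fail, so the formula is unsatisfiable.

UNSATISFIABLE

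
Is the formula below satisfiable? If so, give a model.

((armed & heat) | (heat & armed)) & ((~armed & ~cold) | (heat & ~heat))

Case armed = True: the formula simplifies to (heat | heat) & (heat & ~heat).
  heat = True: the conjunct ~heat is False.
  heat = False: the conjunct heat | heat becomes False | False = False.
Case armed = False: the conjunct (armed & heat) | (heat & armed) becomes (False & heat) | (heat & False) = False.
Both cases fail — unsatisfiable.

No satisfying assignment exists.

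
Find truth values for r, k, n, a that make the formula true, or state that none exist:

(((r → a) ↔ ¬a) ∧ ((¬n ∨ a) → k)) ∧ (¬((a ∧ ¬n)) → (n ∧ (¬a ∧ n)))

r=F, k=T, n=T, a=F

  ((r → a) ↔ ¬a) ∧ ((¬n ∨ a) → k) = True
    (r → a) ↔ ¬a = True
      r → a = True
      ¬a = True
    (¬n ∨ a) → k = True
      ¬n ∨ a = False
        ¬n = False
  ¬((a ∧ ¬n)) → (n ∧ (¬a ∧ n)) = True
    ¬((a ∧ ¬n)) = True
      a ∧ ¬n = False
        ¬n = False
    n ∧ (¬a ∧ n) = True
      ¬a ∧ n = True
        ¬a = True
Both conjuncts True, so the formula holds.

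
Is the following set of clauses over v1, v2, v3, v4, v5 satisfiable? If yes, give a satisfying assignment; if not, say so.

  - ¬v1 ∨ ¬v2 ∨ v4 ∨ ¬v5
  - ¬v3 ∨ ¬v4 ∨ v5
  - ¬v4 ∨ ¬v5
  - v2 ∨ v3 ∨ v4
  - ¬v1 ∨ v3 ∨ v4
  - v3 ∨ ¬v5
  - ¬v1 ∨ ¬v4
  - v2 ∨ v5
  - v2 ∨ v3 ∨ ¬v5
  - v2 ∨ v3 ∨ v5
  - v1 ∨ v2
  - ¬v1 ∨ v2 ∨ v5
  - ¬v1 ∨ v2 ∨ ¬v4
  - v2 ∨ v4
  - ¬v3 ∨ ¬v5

Set v1 = True.
  then (¬v1 ∨ ¬v4) forces v4 = False.
  then (v2 ∨ v4) forces v2 = True.
  then (¬v1 ∨ ¬v2 ∨ v4 ∨ ¬v5) forces v5 = False.
  then (¬v1 ∨ v3 ∨ v4) forces v3 = True.
All clauses satisfied.

v1 = True, v2 = True, v3 = True, v4 = False, v5 = False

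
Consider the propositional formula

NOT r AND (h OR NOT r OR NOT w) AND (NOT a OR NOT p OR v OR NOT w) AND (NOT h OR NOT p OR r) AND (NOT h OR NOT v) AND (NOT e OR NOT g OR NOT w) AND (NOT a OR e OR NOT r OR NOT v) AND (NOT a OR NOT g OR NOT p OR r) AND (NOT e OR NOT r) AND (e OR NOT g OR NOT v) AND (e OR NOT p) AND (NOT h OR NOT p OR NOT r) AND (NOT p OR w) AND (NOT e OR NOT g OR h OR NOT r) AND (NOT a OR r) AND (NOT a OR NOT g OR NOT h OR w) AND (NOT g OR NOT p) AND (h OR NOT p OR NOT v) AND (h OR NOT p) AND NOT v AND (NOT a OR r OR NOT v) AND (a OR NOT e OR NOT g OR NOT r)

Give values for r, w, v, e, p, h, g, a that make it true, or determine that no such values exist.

r=F, w=T, v=F, e=T, p=F, h=F, g=F, a=F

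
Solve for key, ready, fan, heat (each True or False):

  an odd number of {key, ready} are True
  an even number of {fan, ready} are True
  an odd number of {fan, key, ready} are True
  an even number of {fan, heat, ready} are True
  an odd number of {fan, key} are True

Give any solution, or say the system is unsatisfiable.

key = True, ready = False, fan = False, heat = False

{key, ready}: 1 true → odd ✓
{fan, ready}: 0 true → even ✓
{fan, key, ready}: 1 true → odd ✓
{fan, heat, ready}: 0 true → even ✓
{fan, key}: 1 true → odd ✓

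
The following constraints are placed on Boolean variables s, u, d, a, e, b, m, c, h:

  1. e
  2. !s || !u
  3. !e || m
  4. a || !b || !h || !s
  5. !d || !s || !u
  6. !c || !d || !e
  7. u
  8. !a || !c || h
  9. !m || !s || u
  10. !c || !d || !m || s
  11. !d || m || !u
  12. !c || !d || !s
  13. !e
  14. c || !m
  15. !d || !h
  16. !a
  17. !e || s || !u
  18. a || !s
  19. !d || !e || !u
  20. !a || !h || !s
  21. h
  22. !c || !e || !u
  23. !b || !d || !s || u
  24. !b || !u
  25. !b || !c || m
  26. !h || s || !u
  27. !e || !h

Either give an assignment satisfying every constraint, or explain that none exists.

Case e = True:
  Clause (!e) is falsified — contradiction.
Case e = False:
  Clause (e) is falsified — contradiction.
Both cases fail, so the formula is unsatisfiable.

No satisfying assignment exists.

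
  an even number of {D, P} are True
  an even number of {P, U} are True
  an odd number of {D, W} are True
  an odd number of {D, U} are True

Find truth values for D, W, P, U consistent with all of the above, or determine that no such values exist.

The formula is unsatisfiable.

Adding constraints 1, 2, 4 mod 2: every variable appears an even number of times on the left, so the left side is 0.
But the right sides sum to 1 (mod 2). 0 ≠ 1 — the system is inconsistent.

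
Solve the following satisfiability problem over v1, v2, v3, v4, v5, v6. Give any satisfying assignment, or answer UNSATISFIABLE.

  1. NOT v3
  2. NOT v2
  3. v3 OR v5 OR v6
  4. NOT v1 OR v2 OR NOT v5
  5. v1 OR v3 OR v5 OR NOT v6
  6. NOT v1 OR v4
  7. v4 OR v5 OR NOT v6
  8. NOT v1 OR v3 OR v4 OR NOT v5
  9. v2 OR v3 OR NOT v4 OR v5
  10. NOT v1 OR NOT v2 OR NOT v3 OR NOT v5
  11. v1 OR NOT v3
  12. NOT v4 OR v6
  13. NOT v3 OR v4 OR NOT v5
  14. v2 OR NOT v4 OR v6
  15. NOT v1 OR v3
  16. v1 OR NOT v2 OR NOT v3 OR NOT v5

v1 = False, v2 = False, v3 = False, v4 = False, v5 = True, v6 = True

Unit clause (NOT v3) forces v3 = False.
Unit clause (NOT v2) forces v2 = False.
In (NOT v1 OR v3) only NOT v1 is left, so v1 = False.
Set v4 = False.
Try v5 = False:
  (v3 OR v5 OR v6) forces v6 = True.
  clause (v1 OR v3 OR v5 OR NOT v6) is falsified — backtrack.
So v5 = True.
Set v6 = True.
All clauses satisfied.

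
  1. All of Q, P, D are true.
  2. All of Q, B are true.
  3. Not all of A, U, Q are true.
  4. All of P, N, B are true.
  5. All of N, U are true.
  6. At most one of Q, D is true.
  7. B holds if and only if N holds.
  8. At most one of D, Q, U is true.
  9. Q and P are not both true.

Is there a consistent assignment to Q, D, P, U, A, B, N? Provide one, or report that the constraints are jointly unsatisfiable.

Unsatisfiable — no assignment works.

Case Q = True:
  (1) forces P = True.
  Constraint (9) is violated (Q=T, P=T) — contradiction.
Case Q = False:
  Constraint (1) is violated (Q=F) — contradiction.
Both cases fail — unsatisfiable.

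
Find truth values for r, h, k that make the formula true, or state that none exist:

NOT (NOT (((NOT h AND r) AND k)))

r=T; h=F; k=T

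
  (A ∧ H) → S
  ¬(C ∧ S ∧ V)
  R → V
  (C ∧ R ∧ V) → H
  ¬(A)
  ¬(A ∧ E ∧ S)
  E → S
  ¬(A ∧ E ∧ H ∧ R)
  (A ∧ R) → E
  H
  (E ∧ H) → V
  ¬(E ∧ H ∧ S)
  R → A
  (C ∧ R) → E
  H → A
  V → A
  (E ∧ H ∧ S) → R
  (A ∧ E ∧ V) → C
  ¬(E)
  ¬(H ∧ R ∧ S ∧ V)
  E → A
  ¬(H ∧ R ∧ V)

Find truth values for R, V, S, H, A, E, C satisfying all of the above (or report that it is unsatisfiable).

Unsatisfiable

Case H = True:
  (¬E) forces E = False.
  (¬A) forces A = False.
  Clause (A ∨ ¬H) is falsified — contradiction.
Case H = False:
  Clause (H) is falsified — contradiction.
Both cases fail, so the formula is unsatisfiable.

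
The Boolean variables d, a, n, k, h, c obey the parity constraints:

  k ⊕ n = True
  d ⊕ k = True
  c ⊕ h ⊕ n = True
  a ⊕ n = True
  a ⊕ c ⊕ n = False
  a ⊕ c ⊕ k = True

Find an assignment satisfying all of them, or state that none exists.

d=F; a=T; n=F; k=T; h=F; c=T

k ⊕ n = T ⊕ F = True ✓
d ⊕ k = F ⊕ T = True ✓
c ⊕ h ⊕ n = T ⊕ F ⊕ F = True ✓
a ⊕ n = T ⊕ F = True ✓
a ⊕ c ⊕ n = T ⊕ T ⊕ F = False ✓
a ⊕ c ⊕ k = T ⊕ T ⊕ T = True ✓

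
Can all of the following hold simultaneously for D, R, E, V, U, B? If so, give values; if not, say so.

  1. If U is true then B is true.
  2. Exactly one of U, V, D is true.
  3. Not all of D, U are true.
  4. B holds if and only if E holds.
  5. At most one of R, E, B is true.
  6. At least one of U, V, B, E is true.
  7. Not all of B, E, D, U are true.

D = False, R = True, E = False, V = True, U = False, B = False

  (1) U=F ⇒ B: vacuous ✓
  (2) {U, V, D}: 1 true — exactly one ✓
  (3) {D, U}: 0/2 true — not all ✓
  (4) B=F, E=F — same ✓
  (5) {R, E, B}: 1 true — at most one ✓
  (6) {U, V, B, E}: 1 true — at least one ✓
  (7) {B, E, D, U}: 0/4 true — not all ✓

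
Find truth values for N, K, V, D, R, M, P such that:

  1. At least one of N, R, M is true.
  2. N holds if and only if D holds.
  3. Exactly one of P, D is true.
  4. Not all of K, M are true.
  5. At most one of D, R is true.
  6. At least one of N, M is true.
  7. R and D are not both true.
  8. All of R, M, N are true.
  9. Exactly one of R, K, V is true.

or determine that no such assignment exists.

Unsatisfiable — no assignment works.

Case R = True:
  (5) with R=T forces D = False.
  (2) with D=F forces N = False.
  Constraint (8) is violated (N=F) — contradiction.
Case R = False:
  Constraint (8) is violated (R=F) — contradiction.
Both cases fail — unsatisfiable.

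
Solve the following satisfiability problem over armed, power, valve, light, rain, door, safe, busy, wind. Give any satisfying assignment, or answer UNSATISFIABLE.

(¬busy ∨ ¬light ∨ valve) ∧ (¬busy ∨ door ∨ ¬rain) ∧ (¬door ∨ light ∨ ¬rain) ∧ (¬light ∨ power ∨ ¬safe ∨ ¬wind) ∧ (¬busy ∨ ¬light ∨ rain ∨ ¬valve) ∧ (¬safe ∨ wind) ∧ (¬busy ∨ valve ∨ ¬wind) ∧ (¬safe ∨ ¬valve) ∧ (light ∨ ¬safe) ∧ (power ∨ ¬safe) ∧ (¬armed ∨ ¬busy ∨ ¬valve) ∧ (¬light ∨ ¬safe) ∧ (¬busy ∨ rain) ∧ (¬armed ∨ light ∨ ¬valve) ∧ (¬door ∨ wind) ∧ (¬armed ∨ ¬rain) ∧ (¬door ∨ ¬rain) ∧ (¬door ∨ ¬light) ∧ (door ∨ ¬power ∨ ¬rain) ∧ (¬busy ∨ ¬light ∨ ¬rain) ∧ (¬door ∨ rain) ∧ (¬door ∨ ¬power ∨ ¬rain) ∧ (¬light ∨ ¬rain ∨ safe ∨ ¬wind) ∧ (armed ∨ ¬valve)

armed = False, power = True, valve = False, light = False, rain = False, door = False, safe = False, busy = False, wind = False

Set armed = False.
  then (armed ∨ ¬valve) forces valve = False.
Set power = True.
Set light = False.
  then (light ∨ ¬safe) forces safe = False.
Try rain = True:
  (¬door ∨ light ∨ ¬rain) forces door = False.
  clause (door ∨ ¬power ∨ ¬rain) is falsified — backtrack.
So rain = False.
  then (¬busy ∨ rain) forces busy = False.
  then (¬door ∨ rain) forces door = False.
Set wind = False.
All clauses satisfied.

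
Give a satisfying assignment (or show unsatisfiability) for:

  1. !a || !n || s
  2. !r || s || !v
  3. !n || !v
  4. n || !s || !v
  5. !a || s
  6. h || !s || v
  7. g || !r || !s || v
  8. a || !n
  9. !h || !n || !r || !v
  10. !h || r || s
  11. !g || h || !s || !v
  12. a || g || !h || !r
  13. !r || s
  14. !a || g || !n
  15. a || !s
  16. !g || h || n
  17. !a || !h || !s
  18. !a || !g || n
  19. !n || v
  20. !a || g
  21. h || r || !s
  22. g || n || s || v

n: False, h: False, r: False, s: False, v: True, g: False, a: False

Set n = False.
Set h = False.
  then (!g || h || n) forces g = False.
  then (!a || g) forces a = False.
  then (a || !s) forces s = False.
  then (g || n || s || v) forces v = True.
  then (!r || s || !v) forces r = False.
All clauses satisfied.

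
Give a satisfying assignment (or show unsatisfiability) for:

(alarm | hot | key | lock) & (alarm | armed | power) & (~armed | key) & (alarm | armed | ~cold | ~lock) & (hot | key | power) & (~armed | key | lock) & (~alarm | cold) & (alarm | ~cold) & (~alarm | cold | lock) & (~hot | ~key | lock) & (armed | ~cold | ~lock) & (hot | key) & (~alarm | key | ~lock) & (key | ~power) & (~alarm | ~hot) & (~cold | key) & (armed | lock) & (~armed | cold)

key: True, alarm: False, armed: False, power: True, lock: True, hot: True, cold: False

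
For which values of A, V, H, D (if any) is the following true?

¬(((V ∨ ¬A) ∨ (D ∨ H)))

A = True, V = False, H = False, D = False

  ¬(((V ∨ ¬A) ∨ (D ∨ H))) = True
    (V ∨ ¬A) ∨ (D ∨ H) = False
      V ∨ ¬A = False
        ¬A = False
      D ∨ H = False
The formula evaluates to True.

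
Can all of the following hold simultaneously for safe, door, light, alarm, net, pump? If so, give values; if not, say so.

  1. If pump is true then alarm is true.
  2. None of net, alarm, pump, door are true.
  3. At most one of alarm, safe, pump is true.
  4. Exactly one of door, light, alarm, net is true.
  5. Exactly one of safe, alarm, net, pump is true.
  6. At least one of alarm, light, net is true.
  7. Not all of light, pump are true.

safe = True, door = False, light = True, alarm = False, net = False, pump = False

  (1) pump=F ⇒ alarm: vacuous ✓
  (2) {net, alarm, pump, door}: 0 true — none ✓
  (3) {alarm, safe, pump}: 1 true — at most one ✓
  (4) {door, light, alarm, net}: 1 true — exactly one ✓
  (5) {safe, alarm, net, pump}: 1 true — exactly one ✓
  (6) {alarm, light, net}: 1 true — at least one ✓
  (7) {light, pump}: 1/2 true — not all ✓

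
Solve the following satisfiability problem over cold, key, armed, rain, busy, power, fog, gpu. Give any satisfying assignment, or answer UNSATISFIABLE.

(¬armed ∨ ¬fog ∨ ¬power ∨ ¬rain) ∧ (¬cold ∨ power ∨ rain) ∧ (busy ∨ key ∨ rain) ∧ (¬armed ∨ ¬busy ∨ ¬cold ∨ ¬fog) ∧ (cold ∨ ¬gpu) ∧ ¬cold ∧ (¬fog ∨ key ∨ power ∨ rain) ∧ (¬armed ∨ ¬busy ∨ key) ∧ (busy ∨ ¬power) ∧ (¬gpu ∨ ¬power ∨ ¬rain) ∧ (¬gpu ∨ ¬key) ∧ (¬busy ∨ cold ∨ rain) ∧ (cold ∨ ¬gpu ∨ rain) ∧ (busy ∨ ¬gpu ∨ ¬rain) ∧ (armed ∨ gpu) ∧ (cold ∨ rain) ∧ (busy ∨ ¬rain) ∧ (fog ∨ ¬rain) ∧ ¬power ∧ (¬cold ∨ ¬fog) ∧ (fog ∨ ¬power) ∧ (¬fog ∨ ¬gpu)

Unit clause (¬cold) forces cold = False.
In (cold ∨ rain) only rain is left, so rain = True.
In (busy ∨ ¬rain) only busy is left, so busy = True.
In (fog ∨ ¬rain) only fog is left, so fog = True.
Unit clause (¬power) forces power = False.
In (¬fog ∨ ¬gpu) only ¬gpu is left, so gpu = False.
In (armed ∨ gpu) only armed is left, so armed = True.
In (¬armed ∨ ¬busy ∨ key) only key is left, so key = True.
All clauses satisfied.

cold: False; key: True; armed: True; rain: True; busy: True; power: False; fog: True; gpu: False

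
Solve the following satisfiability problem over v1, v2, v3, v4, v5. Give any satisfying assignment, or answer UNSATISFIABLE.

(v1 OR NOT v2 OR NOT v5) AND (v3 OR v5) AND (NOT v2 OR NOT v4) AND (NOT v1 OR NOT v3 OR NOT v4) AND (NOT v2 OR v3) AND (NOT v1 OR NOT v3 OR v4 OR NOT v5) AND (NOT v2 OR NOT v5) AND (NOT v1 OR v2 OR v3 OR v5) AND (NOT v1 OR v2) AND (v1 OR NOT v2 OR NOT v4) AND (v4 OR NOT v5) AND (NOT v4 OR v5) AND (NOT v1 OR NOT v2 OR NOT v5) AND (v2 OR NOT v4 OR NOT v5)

v1=F, v2=T, v3=T, v4=F, v5=F

Set v1 = False.
Set v2 = True.
  then (v1 OR NOT v2 OR NOT v5) forces v5 = False.
  then (v3 OR v5) forces v3 = True.
  then (NOT v2 OR NOT v4) forces v4 = False.
All clauses satisfied.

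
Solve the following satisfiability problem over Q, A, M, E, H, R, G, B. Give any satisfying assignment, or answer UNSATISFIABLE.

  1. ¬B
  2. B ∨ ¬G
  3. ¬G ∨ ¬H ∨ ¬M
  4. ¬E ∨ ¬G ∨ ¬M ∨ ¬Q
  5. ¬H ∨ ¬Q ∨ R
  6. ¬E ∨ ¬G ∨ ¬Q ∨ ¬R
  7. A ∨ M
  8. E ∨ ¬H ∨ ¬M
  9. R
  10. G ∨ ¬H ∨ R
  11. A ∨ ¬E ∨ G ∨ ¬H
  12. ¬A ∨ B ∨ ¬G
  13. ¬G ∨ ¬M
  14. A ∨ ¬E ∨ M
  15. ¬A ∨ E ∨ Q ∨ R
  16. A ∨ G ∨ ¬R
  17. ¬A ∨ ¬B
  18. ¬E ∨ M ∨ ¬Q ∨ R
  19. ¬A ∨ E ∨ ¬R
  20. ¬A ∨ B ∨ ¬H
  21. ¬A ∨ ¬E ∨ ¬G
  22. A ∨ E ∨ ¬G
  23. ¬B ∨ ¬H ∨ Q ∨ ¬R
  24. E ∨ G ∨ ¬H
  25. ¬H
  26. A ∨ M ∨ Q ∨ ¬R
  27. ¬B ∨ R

Q: False; A: True; M: True; E: True; H: False; R: True; G: False; B: False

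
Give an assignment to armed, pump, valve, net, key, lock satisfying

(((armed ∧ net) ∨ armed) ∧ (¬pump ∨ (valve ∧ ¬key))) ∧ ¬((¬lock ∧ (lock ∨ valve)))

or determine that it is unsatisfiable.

armed = True, pump = False, valve = False, net = False, key = False, lock = True

  ((armed ∧ net) ∨ armed) ∧ (¬pump ∨ (valve ∧ ¬key)) = True
    (armed ∧ net) ∨ armed = True
      armed ∧ net = False
    ¬pump ∨ (valve ∧ ¬key) = True
      ¬pump = True
      valve ∧ ¬key = False
        ¬key = True
  ¬((¬lock ∧ (lock ∨ valve))) = True
    ¬lock ∧ (lock ∨ valve) = False
      ¬lock = False
      lock ∨ valve = True
Both conjuncts True, so the formula holds.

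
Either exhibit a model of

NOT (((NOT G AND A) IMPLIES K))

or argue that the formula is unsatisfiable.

G: False, K: False, A: True

  NOT (((NOT G AND A) IMPLIES K)) = True
    (NOT G AND A) IMPLIES K = False
      NOT G AND A = True
        NOT G = True
The formula evaluates to True.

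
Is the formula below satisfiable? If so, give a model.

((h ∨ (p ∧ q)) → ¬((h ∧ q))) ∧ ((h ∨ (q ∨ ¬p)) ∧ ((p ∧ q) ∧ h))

Case h = True: the formula simplifies to ¬q ∧ (p ∧ q).
  q = True: the conjunct ¬q is False.
  q = False: the conjunct q is False.
Case h = False: the conjunct h is False.
Both cases fail — unsatisfiable.

UNSATISFIABLE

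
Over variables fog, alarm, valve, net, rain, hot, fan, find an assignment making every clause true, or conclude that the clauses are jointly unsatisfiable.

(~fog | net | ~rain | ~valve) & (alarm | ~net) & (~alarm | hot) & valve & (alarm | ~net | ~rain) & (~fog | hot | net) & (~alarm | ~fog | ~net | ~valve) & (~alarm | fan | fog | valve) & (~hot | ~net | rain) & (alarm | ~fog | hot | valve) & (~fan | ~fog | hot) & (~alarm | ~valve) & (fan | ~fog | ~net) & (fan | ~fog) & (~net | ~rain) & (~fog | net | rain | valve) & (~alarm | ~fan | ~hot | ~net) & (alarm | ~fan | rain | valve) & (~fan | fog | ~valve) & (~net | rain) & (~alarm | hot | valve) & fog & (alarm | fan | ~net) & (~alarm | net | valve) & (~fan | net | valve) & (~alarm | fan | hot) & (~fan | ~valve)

Unsatisfiable — no assignment works.

Case fan = True:
  (valve) forces valve = True.
  Clause (~fan | ~valve) is falsified — contradiction.
Case fan = False:
  (valve) forces valve = True.
  (~alarm | ~valve) forces alarm = False.
  (alarm | ~net) forces net = False.
  (fan | ~fog) forces fog = False.
  Clause (fog) is falsified — contradiction.
Both cases fail, so the formula is unsatisfiable.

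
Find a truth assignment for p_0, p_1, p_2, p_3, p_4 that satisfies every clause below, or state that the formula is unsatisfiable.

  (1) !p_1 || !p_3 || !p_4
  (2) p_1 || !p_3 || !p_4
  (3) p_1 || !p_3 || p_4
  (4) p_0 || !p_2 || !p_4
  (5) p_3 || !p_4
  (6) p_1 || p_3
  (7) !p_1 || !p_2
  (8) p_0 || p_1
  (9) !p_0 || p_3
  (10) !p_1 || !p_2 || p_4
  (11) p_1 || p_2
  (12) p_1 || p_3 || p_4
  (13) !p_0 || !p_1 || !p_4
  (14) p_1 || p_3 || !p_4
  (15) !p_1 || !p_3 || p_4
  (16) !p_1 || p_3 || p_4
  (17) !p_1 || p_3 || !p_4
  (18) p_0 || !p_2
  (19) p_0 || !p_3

Case p_1 = True:
  (!p_1 || !p_2) forces p_2 = False.
  If p_3 = True:
    (!p_1 || !p_3 || !p_4) forces p_4 = False.
    clause (!p_1 || !p_3 || p_4) is falsified.
  If p_3 = False:
    (p_3 || !p_4) forces p_4 = False.
    clause (!p_1 || p_3 || p_4) is falsified.
  Every sub-case reaches a contradiction.
Case p_1 = False:
  (p_1 || p_3) forces p_3 = True.
  (p_1 || !p_3 || !p_4) forces p_4 = False.
  Clause (p_1 || !p_3 || p_4) is falsified — contradiction.
Both cases fail, so the formula is unsatisfiable.

No satisfying assignment exists.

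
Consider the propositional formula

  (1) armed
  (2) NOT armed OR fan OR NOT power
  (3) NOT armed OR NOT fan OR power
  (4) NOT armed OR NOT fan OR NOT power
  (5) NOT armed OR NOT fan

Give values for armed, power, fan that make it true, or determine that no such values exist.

Unit clause (armed) forces armed = True.
In (NOT armed OR NOT fan) only NOT fan is left, so fan = False.
In (NOT armed OR fan OR NOT power) only NOT power is left, so power = False.
Check each clause:
  (armed): armed holds.
  (NOT armed OR fan OR NOT power): NOT power holds.
  (NOT armed OR NOT fan OR power): NOT fan holds.
  (NOT armed OR NOT fan OR NOT power): NOT fan holds.
  (NOT armed OR NOT fan): NOT fan holds.
All clauses satisfied.

armed: True, power: False, fan: False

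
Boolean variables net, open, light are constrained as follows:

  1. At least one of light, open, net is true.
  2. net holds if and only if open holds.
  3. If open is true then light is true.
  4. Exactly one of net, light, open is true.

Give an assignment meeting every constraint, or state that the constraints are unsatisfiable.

net = False; open = False; light = True

  (1) {light, open, net}: 1 true — at least one ✓
  (2) net=F, open=F — same ✓
  (3) open=F ⇒ light: vacuous ✓
  (4) {net, light, open}: 1 true — exactly one ✓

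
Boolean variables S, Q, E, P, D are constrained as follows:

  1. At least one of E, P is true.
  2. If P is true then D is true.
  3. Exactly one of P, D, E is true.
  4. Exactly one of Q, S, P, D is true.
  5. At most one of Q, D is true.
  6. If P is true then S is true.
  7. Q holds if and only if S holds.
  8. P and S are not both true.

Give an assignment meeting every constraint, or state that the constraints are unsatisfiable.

Unsatisfiable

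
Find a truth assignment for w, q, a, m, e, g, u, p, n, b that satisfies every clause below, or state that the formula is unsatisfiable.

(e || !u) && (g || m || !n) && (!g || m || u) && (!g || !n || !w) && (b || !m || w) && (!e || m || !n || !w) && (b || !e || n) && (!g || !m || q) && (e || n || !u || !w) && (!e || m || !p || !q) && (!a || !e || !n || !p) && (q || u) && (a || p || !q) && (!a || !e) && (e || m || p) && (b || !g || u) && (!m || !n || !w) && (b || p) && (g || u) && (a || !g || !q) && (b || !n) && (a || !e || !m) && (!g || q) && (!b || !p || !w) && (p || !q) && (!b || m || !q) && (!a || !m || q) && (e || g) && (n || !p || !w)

w: False, q: True, a: True, m: True, e: False, g: True, u: False, p: True, n: False, b: True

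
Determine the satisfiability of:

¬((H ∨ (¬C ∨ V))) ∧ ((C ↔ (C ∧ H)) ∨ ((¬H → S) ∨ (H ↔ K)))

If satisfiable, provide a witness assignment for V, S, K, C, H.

V = False, S = False, K = False, C = True, H = False

  ¬((H ∨ (¬C ∨ V))) = True
    H ∨ (¬C ∨ V) = False
      ¬C ∨ V = False
        ¬C = False
  (C ↔ (C ∧ H)) ∨ ((¬H → S) ∨ (H ↔ K)) = True
    C ↔ (C ∧ H) = False
      C ∧ H = False
    (¬H → S) ∨ (H ↔ K) = True
      ¬H → S = False
        ¬H = True
      H ↔ K = True
Both conjuncts True, so the formula holds.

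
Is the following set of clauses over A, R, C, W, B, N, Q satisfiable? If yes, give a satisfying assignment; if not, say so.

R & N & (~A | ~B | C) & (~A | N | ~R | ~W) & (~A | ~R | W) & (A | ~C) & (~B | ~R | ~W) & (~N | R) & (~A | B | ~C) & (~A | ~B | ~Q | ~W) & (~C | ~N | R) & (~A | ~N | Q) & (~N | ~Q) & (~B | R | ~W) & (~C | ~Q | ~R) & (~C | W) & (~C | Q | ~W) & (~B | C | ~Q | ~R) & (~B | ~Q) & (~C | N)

Unit clause (R) forces R = True.
Unit clause (N) forces N = True.
In (~N | ~Q) only ~Q is left, so Q = False.
In (~A | ~N | Q) only ~A is left, so A = False.
In (A | ~C) only ~C is left, so C = False.
Set W = False.
Set B = False.
All clauses satisfied.

A = False, R = True, C = False, W = False, B = False, N = True, Q = False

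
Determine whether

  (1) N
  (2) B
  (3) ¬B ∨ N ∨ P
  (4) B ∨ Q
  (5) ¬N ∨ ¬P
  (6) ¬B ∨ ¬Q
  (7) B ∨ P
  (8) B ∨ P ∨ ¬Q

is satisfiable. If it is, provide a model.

Unit clause (N) forces N = True.
Unit clause (B) forces B = True.
In (¬N ∨ ¬P) only ¬P is left, so P = False.
In (¬B ∨ ¬Q) only ¬Q is left, so Q = False.
Check each clause:
  (N): N holds.
  (B): B holds.
  (¬B ∨ N ∨ P): N holds.
  (B ∨ Q): B holds.
  (¬N ∨ ¬P): ¬P holds.
  (¬B ∨ ¬Q): ¬Q holds.
  (B ∨ P): B holds.
  (B ∨ P ∨ ¬Q): B holds.
All clauses satisfied.

P: False, N: True, Q: False, B: True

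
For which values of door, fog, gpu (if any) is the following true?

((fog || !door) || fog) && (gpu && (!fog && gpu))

door=F, fog=F, gpu=T

  (fog || !door) || fog = True
    fog || !door = True
      !door = True
  gpu && (!fog && gpu) = True
    !fog && gpu = True
      !fog = True
Both conjuncts True, so the formula holds.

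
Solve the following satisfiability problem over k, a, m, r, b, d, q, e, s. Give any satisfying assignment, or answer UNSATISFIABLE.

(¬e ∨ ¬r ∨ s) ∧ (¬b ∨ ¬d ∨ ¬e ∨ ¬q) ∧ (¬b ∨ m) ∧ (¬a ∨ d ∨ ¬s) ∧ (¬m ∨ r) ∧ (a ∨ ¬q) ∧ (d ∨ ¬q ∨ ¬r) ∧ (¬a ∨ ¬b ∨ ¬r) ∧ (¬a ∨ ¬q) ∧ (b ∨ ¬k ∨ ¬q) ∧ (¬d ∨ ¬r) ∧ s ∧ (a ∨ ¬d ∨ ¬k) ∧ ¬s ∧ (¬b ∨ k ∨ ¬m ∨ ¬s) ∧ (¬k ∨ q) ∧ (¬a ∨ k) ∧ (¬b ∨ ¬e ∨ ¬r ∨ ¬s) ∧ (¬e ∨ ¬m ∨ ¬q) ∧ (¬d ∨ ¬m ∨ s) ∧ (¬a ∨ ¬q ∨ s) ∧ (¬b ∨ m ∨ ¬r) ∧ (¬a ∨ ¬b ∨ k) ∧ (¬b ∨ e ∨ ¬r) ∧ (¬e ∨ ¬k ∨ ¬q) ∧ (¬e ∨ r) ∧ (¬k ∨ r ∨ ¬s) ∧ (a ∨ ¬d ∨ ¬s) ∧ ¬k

Case s = True:
  Clause (¬s) is falsified — contradiction.
Case s = False:
  Clause (s) is falsified — contradiction.
Both cases fail, so the formula is unsatisfiable.

UNSATISFIABLE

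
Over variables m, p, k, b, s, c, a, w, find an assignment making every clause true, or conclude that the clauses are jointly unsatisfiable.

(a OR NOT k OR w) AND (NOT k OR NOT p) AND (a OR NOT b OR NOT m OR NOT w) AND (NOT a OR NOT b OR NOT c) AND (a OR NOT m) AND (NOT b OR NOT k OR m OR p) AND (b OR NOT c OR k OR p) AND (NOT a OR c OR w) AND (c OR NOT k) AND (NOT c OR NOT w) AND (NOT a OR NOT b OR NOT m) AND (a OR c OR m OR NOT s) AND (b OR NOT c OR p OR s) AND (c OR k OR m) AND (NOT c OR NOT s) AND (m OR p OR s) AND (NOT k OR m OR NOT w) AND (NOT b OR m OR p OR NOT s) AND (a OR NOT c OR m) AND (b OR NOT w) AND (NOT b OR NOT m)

Set m = False.
Try p = False:
  (m OR p OR s) forces s = True.
  (NOT c OR NOT s) forces c = False.
  (c OR NOT k) forces k = False.
  clause (c OR k OR m) is falsified — backtrack.
So p = True.
  then (NOT k OR NOT p) forces k = False.
  then (c OR k OR m) forces c = True.
  then (NOT c OR NOT s) forces s = False.
  then (a OR NOT c OR m) forces a = True.
  then (NOT a OR NOT b OR NOT c) forces b = False.
  then (NOT c OR NOT w) forces w = False.
All clauses satisfied.

m: False, p: True, k: False, b: False, s: False, c: True, a: True, w: False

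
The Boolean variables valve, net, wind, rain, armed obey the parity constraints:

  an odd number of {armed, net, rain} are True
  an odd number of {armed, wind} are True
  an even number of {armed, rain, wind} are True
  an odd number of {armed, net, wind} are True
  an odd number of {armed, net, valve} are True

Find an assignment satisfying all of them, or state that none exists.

valve = True; net = False; wind = True; rain = True; armed = False

{armed, net, rain}: 1 true → odd ✓
{armed, wind}: 1 true → odd ✓
{armed, rain, wind}: 2 true → even ✓
{armed, net, wind}: 1 true → odd ✓
{armed, net, valve}: 1 true → odd ✓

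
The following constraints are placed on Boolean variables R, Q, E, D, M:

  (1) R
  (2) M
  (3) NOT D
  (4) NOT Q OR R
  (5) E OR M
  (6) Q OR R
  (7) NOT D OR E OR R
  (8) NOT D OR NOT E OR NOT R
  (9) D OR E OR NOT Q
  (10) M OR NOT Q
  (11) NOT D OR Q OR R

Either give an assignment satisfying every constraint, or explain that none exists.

Unit clause (R) forces R = True.
Unit clause (M) forces M = True.
Unit clause (NOT D) forces D = False.
Set Q = False.
Set E = False.
All clauses satisfied.

R: True, Q: False, E: False, D: False, M: True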